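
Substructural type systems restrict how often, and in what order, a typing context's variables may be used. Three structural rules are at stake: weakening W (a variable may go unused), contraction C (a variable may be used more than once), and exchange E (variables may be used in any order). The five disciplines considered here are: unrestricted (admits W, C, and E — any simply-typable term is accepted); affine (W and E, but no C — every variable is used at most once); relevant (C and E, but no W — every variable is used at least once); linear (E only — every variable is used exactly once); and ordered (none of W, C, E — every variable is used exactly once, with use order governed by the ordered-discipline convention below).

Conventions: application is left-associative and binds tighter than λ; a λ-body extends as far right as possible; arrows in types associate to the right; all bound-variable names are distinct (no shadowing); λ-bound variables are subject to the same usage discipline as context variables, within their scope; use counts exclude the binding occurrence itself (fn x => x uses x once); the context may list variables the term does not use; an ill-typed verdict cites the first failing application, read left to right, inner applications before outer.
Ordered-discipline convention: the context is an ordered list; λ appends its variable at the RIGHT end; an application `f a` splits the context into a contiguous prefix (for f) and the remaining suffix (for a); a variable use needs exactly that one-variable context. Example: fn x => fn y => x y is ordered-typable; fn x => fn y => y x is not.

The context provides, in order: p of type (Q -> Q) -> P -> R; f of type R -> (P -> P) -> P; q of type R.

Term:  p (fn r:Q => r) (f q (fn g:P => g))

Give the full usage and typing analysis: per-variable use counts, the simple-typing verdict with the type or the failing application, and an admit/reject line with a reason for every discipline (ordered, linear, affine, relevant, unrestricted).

variable uses: p=1, f=1, q=1, r [bound]=1, g [bound]=1
left-to-right use order: p, r, f, q, g
typing: well-typed — term : R
ordered: ✓, p, f, q, r, g once each; derivable with no W/C/E
linear: ✓, exactly-once usage across p, f, q, r, g
affine: ✓, at most one use each (p, f, q, r, g)
relevant: ✓, p, f, q, r, g: all used, weakening unneeded
unrestricted: ✓, typability at R is all that's needed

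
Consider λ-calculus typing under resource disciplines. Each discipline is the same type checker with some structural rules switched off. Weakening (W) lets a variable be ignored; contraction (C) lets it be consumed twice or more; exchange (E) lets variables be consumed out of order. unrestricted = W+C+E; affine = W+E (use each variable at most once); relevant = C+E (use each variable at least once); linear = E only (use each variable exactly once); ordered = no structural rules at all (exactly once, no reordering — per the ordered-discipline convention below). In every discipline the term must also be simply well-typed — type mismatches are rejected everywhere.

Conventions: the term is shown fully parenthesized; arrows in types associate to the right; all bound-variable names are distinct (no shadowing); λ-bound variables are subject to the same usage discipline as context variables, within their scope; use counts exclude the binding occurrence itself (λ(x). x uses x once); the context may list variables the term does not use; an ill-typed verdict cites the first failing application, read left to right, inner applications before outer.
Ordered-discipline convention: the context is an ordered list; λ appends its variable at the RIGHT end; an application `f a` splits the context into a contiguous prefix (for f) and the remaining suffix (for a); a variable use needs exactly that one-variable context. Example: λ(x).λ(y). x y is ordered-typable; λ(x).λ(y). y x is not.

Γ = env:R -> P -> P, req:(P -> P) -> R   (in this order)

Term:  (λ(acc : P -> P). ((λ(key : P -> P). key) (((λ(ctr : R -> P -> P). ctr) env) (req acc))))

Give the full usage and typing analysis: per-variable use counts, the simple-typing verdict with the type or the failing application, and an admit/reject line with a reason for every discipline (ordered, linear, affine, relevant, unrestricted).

use counts: env ×1, req ×1, acc (λ-bound) ×1, key (λ-bound) ×1, ctr (λ-bound) ×1
use order (left to right): key, ctr, env, req, acc
typing: well-typed — term : (P -> P) -> P -> P
ordered ✓ (one use each (env, req, acc, key, ctr); ordered split holds)
linear ✓ (single use per variable (env, req, acc, key, ctr))
affine ✓ (no duplicate uses among env, req, acc, key, ctr)
relevant ✓ (at least one use each (env, req, acc, key, ctr))
unrestricted ✓ (typability at (P -> P) -> P -> P is all that's needed)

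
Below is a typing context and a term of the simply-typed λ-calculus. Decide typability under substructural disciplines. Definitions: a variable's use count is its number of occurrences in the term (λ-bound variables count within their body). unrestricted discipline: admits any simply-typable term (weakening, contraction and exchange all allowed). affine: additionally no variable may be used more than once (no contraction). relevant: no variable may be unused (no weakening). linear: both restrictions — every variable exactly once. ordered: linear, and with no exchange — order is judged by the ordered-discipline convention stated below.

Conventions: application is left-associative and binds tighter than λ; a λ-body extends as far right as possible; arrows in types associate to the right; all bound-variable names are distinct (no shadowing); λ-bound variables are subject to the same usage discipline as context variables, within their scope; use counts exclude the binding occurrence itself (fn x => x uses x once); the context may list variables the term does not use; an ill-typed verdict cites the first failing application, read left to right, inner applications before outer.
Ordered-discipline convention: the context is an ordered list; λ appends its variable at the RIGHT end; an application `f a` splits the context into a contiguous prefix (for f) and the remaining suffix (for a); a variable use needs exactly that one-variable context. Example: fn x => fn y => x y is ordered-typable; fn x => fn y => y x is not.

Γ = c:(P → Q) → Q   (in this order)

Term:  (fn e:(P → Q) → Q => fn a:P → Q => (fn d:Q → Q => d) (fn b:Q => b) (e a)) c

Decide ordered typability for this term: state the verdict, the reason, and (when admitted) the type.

yes — c, e, a, d, b: once each, no exchange needed; term : (P → Q) → Q
use counts: c: 1×; e (bound): 1×; a (bound): 1×; d (bound): 1×; b (bound): 1×
use order (left to right): d, b, e, a, c
typing: the term checks, with type (P → Q) → Q
across the five disciplines: ordered ✓ · linear ✓ · affine ✓ · relevant ✓ · unrestricted ✓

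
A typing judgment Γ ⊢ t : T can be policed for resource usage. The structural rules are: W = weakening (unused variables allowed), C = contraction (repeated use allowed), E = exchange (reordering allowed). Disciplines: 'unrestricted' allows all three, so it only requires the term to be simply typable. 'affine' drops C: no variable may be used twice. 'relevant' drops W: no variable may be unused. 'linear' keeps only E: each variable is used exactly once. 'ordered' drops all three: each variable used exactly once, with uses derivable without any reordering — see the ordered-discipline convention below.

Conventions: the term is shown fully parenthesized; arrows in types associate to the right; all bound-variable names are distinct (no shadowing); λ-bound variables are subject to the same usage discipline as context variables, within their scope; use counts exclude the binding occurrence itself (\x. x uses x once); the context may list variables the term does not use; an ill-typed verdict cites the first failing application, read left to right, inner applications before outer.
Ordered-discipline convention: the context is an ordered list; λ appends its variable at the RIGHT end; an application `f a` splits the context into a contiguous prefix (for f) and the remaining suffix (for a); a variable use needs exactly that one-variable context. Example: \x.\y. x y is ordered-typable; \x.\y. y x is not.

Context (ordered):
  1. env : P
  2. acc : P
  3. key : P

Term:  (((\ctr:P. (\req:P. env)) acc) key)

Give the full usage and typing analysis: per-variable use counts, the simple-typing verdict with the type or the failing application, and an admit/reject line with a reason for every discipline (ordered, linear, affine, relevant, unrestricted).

usage: env: 1; acc: 1; key: 1; ctr [bound]: 0; req [bound]: 0
use order (left to right): env, acc, key
typing: ✓ — P
ordered: ✗ — needs weakening: ctr, req unused
linear: ✗ — needs weakening: ctr, req unused
affine: ✓ — at most one use each (env, acc, key, ctr, req)
relevant: ✗ — needs weakening: ctr, req unused
unrestricted: ✓ — typability at P is all that's needed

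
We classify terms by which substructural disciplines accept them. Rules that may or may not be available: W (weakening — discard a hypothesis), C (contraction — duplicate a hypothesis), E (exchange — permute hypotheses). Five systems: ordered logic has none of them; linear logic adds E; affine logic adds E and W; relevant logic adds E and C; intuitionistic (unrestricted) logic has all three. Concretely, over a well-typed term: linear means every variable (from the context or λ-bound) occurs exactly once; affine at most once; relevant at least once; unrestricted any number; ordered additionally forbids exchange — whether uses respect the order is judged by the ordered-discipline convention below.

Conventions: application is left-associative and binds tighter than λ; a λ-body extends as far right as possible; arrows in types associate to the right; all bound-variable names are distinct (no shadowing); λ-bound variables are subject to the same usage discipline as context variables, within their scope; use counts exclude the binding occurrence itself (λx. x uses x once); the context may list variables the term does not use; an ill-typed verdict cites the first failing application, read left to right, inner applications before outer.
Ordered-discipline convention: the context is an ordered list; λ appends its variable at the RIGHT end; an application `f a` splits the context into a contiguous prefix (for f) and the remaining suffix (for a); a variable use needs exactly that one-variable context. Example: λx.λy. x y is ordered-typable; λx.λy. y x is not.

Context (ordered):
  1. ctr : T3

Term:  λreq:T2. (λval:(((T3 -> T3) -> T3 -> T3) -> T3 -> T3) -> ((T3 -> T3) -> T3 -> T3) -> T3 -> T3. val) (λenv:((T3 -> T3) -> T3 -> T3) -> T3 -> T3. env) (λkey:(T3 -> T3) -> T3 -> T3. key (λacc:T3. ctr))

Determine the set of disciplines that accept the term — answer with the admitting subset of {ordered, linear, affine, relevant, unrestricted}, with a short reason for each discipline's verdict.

admitted by: affine, unrestricted
usage: ctr=1, req (λ-bound)=0, val (λ-bound)=1, env (λ-bound)=1, key (λ-bound)=1, acc (λ-bound)=0
left-to-right use order: val, env, key, ctr
typing: ✓ — T2 -> ((T3 -> T3) -> T3 -> T3) -> T3 -> T3
ordered ✗ (req, acc never used (weakening))
linear ✗ (req, acc never used (weakening))
affine ✓ (at most one use each (ctr, req, val, env, key, acc))
relevant ✗ (req, acc never used (weakening))
unrestricted ✓ (type-checks (T2 -> ((T3 -> T3) -> T3 -> T3) -> T3 -> T3) and nothing is barred)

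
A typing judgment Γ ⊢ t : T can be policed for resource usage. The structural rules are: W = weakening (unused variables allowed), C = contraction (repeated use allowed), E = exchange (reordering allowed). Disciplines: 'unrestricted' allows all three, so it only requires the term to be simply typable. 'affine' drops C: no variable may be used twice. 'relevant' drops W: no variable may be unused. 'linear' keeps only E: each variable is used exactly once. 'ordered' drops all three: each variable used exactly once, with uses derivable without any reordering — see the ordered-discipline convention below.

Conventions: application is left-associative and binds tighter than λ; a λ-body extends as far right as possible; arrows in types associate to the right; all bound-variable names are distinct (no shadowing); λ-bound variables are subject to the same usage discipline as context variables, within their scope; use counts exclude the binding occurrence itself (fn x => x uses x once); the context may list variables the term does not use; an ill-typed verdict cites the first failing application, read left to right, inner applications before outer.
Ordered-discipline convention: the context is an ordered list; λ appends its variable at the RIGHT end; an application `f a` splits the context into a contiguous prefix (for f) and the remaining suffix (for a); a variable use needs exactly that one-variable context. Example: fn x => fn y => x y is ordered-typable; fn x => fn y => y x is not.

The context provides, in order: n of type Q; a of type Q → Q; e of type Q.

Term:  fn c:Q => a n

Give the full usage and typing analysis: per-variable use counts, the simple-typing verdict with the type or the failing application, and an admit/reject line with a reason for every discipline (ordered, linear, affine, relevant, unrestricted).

variable uses: n ×1; a ×1; e ×0; c (λ-bound) ×0
left-to-right use order: a, n
typing: well-typed — term : Q → Q
ordered: ✗, e, c left unused
linear: ✗, e, c left unused
affine: ✓, at most one use each (n, a, e, c)
relevant: ✗, e, c left unused
unrestricted: ✓, type-checks (Q → Q) and nothing is barred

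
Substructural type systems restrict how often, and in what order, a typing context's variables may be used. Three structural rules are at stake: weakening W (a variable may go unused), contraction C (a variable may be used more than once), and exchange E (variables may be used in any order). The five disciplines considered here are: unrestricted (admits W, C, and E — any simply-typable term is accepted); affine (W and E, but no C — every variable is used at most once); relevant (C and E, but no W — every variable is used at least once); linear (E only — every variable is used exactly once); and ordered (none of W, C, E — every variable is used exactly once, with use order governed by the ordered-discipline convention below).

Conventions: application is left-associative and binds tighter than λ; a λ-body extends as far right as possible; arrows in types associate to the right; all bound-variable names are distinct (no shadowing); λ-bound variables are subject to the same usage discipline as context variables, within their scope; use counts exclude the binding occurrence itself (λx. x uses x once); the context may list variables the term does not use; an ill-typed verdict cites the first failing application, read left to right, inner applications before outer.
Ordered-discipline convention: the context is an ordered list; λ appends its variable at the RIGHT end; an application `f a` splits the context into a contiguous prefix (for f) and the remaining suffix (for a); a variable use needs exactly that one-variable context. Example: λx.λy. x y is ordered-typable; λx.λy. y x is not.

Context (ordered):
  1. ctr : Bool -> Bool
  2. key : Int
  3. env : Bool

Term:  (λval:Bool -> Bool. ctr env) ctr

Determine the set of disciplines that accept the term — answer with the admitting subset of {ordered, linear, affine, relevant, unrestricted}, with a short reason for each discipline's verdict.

admitted in: unrestricted
usage: ctr: 2, key: 0, env: 1, val (λ-bound): 0
left-to-right use order: ctr, env, ctr
typing: the term checks, with type Bool
ordered: ✗ — uses contraction: ctr ×2; key, val left unused
linear: ✗ — uses contraction: ctr ×2; key, val left unused
affine: ✗ — uses contraction: ctr ×2
relevant: ✗ — key, val left unused
unrestricted: ✓ — typability at Bool is all that's needed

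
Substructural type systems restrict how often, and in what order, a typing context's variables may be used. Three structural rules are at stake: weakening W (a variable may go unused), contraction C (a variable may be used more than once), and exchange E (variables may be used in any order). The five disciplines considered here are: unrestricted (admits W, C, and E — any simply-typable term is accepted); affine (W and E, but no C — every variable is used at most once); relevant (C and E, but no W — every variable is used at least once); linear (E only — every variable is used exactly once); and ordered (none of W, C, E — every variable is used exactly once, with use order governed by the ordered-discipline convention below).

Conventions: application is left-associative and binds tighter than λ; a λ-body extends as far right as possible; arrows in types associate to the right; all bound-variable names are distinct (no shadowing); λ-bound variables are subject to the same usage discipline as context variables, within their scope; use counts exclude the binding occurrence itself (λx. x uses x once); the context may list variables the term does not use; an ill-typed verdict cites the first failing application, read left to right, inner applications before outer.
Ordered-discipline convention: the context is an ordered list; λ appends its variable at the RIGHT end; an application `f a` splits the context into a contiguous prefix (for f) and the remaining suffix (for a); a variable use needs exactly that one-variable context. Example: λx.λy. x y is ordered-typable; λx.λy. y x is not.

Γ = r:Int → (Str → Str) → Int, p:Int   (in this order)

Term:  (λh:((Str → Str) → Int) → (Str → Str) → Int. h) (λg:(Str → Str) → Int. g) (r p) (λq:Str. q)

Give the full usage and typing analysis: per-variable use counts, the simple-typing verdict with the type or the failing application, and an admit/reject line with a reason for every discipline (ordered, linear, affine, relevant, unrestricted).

usage: r=1; p=1; h [bound]=1; g [bound]=1; q [bound]=1
left-to-right use order: h, g, r, p, q
typing: ✓ — Int
ordered ✓ (r, p, h, g, q: once each, no exchange needed)
linear ✓ (exactly-once usage across r, p, h, g, q)
affine ✓ (no duplicate uses among r, p, h, g, q)
relevant ✓ (none of r, p, h, g, q goes unused)
unrestricted ✓ (simply typable at Int; W, C, E all held)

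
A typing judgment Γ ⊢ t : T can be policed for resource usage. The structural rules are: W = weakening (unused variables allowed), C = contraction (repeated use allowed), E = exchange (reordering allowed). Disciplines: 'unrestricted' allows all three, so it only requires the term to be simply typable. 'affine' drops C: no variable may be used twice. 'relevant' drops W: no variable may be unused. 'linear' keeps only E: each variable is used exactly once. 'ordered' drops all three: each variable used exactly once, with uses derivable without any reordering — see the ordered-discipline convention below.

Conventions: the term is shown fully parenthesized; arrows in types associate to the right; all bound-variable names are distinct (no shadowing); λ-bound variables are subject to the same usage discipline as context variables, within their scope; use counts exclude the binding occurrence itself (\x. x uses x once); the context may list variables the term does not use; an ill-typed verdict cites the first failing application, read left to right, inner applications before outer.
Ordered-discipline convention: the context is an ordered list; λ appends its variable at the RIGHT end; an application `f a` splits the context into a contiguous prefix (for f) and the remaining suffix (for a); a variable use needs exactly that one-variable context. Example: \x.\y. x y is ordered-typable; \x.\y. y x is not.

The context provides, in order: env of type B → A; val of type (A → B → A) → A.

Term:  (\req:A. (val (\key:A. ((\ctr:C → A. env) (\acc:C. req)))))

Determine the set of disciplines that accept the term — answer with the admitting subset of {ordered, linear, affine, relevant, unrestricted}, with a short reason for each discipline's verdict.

accepted by: affine, unrestricted
variable uses: env: 1; val: 1; req (λ-bound): 1; key (λ-bound): 0; ctr (λ-bound): 0; acc (λ-bound): 0
order of uses: val, env, req
typing: well-typed at A → A
ordered: ✗, key, ctr, acc left unused
linear: ✗, key, ctr, acc left unused
affine: ✓, none of env, val, req, key, ctr, acc used more than once
relevant: ✗, key, ctr, acc left unused
unrestricted: ✓, type-checks (A → A) and nothing is barred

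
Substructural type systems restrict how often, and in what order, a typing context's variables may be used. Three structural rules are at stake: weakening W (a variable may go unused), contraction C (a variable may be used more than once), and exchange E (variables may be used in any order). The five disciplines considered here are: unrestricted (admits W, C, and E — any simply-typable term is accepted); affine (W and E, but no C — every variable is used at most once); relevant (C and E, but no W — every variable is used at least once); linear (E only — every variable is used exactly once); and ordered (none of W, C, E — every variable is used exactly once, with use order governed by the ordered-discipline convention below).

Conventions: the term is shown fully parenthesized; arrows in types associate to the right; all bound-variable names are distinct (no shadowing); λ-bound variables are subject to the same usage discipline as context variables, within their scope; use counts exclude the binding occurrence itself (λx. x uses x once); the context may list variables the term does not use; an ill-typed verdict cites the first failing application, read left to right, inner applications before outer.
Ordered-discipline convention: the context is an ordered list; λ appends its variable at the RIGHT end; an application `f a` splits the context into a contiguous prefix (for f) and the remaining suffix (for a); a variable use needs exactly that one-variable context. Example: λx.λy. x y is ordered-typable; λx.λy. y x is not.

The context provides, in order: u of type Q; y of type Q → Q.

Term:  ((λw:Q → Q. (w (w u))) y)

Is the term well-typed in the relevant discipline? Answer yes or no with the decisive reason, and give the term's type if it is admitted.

yes — every one of u, y, w appears; term : Q
usage: u ×1, y ×1, w (bound) ×2
left-to-right use order: w, w, u, y
typing: the term checks, with type Q
across the five disciplines: ordered ✗ · linear ✗ · affine ✗ · relevant ✓ · unrestricted ✓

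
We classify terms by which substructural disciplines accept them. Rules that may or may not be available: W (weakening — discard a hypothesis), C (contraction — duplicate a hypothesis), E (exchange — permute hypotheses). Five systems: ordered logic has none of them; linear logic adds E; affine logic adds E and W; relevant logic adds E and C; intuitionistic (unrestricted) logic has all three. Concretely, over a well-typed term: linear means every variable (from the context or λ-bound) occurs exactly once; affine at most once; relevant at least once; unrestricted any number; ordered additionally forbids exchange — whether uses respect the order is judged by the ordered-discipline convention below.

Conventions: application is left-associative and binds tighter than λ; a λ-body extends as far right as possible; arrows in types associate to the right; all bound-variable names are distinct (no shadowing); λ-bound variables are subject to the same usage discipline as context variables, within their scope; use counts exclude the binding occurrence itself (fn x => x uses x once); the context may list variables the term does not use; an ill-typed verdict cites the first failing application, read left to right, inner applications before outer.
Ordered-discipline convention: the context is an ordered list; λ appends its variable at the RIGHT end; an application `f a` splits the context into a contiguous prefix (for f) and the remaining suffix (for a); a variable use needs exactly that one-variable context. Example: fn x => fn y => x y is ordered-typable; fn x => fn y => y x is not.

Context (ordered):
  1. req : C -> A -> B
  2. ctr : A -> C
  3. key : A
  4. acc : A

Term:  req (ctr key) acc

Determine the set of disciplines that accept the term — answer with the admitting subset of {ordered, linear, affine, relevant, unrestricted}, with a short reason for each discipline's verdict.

admitting disciplines: ordered, linear, affine, relevant, unrestricted
usage: req: 1×, ctr: 1×, key: 1×, acc: 1×
uses in reading order: req, ctr, key, acc
typing: well-typed — term : B
ordered: ✓ — req, ctr, key, acc: once each, no exchange needed
linear: ✓ — req, ctr, key, acc: one use apiece
affine: ✓ — req, ctr, key, acc: no repeats, contraction unneeded
relevant: ✓ — every one of req, ctr, key, acc appears
unrestricted: ✓ — simply typable at B; W, C, E all held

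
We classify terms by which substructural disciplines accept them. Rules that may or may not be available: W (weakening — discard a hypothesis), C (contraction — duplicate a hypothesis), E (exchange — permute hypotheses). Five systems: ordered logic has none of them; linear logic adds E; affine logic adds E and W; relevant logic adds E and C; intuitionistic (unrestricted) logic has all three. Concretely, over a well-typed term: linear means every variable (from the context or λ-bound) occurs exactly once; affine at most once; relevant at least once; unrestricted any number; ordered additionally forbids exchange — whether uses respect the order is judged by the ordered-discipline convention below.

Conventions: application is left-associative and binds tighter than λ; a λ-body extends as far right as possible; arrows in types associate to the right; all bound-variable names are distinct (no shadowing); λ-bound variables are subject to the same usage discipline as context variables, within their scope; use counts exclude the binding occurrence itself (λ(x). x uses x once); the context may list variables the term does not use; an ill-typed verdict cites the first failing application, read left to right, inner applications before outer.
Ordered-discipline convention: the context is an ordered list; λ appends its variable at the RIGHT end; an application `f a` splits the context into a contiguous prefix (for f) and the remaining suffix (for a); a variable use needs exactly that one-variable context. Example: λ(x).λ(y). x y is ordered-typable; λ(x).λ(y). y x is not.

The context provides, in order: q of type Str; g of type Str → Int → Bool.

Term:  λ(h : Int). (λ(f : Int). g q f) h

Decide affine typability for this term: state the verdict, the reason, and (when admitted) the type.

yes — none of q, g, h, f used more than once; term : Int → Bool
usage: q=1; g=1; h (bound)=1; f (bound)=1
order of uses: g, q, f, h
typing: the term checks, with type Int → Bool
across the five disciplines: ordered ✗ | linear ✓ | affine ✓ | relevant ✓ | unrestricted ✓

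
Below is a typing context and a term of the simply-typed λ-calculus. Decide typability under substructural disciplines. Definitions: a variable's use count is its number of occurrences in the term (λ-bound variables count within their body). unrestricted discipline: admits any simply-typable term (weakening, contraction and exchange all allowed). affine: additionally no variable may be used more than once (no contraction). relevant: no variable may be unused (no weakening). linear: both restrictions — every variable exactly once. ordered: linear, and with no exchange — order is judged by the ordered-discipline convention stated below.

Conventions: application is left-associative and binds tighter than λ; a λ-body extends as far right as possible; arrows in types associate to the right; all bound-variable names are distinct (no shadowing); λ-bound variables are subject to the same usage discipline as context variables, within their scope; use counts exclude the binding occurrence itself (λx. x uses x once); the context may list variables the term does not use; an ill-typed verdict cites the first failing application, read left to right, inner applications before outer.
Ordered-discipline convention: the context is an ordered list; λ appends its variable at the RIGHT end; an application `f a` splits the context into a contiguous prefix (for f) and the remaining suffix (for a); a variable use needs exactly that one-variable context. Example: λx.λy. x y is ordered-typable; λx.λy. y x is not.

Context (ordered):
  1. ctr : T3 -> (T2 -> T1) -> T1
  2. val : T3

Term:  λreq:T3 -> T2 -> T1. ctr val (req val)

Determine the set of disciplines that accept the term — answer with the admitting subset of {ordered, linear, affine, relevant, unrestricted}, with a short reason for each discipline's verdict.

admitting disciplines: relevant, unrestricted
variable uses: ctr ×1; val ×2; req (λ-bound) ×1
left-to-right use order: ctr, val, req, val
typing: ✓ — (T3 -> T2 -> T1) -> T1
ordered: ✗ — uses contraction: val ×2
linear: ✗ — uses contraction: val ×2
affine: ✗ — uses contraction: val ×2
relevant: ✓ — every one of ctr, val, req appears
unrestricted: ✓ — type-checks ((T3 -> T2 -> T1) -> T1) and nothing is barred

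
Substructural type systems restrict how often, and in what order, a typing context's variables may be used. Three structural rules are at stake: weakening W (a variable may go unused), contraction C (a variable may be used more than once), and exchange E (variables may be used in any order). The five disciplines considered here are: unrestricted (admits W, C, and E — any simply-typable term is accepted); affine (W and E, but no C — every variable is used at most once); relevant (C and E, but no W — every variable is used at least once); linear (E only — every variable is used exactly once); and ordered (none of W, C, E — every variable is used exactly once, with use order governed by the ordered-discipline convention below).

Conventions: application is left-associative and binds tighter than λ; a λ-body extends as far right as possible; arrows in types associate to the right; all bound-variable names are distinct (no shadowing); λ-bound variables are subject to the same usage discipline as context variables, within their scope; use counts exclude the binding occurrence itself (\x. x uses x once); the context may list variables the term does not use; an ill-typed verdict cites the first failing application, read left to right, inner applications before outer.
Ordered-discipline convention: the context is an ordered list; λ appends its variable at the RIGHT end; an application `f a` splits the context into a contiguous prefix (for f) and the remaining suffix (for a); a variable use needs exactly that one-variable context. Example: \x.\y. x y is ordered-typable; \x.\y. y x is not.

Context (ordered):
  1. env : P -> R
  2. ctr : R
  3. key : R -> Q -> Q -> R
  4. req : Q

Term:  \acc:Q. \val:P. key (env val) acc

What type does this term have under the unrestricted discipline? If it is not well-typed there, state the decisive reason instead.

term : Q -> P -> Q -> R
variable uses: env=1, ctr=0, key=1, req=0, acc (λ-bound)=1, val (λ-bound)=1
left-to-right use order: key, env, val, acc
typing: well-typed at Q -> P -> Q -> R
across the five disciplines: ordered ✗; linear ✗; affine ✓; relevant ✗; unrestricted ✓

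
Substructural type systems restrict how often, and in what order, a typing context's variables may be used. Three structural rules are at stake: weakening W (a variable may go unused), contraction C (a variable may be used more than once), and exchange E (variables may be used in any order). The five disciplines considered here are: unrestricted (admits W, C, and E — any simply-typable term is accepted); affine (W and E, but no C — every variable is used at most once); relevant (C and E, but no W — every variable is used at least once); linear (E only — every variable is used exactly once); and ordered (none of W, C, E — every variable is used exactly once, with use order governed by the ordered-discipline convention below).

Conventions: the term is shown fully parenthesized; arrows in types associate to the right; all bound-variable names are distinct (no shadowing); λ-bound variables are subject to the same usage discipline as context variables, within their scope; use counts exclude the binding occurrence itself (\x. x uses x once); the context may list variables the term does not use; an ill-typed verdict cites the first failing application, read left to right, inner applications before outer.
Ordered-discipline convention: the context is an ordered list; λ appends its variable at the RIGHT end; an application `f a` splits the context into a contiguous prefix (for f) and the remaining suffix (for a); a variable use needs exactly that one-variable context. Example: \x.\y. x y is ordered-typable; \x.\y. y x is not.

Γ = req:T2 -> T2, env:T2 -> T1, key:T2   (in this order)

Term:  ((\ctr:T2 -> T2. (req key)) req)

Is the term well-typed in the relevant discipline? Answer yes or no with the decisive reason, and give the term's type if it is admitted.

no — env, ctr left unused
usage: req ×2, env ×0, key ×1, ctr (λ-bound) ×0
uses in reading order: req, key, req
typing: ✓ — T2
summary: ordered ✗, linear ✗, affine ✗, relevant ✗, unrestricted ✓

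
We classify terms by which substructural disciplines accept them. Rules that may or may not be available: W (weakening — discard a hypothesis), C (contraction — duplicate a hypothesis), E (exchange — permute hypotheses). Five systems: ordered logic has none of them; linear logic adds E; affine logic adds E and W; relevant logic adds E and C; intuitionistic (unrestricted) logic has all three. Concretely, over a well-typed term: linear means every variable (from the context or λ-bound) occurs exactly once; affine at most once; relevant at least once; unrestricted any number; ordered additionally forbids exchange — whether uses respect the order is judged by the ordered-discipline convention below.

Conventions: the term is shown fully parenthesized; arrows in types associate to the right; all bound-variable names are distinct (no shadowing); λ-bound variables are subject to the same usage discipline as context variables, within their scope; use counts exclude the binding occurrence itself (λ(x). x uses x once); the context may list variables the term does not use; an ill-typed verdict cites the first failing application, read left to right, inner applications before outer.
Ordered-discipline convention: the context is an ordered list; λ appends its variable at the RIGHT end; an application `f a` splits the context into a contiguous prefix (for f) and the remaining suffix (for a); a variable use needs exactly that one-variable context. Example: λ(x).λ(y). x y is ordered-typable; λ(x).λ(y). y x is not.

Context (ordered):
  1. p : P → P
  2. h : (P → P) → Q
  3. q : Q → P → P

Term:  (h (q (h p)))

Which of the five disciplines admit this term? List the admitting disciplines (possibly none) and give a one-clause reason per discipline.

admitted by: relevant, unrestricted
variable uses: p=1, h=2, q=1
uses in reading order: h, q, h, p
typing: the term checks, with type Q
ordered: ✗, h ×2 used more than once (contraction)
linear: ✗, h ×2 used more than once (contraction)
affine: ✗, h ×2 used more than once (contraction)
relevant: ✓, at least one use each (p, h, q)
unrestricted: ✓, typability at Q is all that's needed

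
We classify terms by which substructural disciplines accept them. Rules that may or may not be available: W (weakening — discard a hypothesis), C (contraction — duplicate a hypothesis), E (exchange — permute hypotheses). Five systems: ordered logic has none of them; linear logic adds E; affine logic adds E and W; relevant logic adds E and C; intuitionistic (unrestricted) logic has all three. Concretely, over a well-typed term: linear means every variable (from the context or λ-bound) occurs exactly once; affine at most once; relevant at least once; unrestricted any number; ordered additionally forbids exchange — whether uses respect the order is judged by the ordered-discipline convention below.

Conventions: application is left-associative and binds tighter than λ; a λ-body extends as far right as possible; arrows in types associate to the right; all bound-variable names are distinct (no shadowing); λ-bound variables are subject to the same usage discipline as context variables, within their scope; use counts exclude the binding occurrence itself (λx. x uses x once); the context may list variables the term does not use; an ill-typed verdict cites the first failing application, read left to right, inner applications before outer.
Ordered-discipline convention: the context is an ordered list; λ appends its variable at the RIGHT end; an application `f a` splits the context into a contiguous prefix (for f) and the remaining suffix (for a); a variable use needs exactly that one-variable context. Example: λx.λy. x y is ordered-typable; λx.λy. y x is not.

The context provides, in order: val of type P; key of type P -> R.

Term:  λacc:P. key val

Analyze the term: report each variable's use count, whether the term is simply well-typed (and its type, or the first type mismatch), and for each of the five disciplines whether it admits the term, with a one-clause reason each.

counts: val: 1×, key: 1×, acc [bound]: 0×
uses in reading order: key, val
typing: the term checks, with type P -> R
ordered ✗ (acc never used (weakening))
linear ✗ (acc never used (weakening))
affine ✓ (at most one use each (val, key, acc))
relevant ✗ (acc never used (weakening))
unrestricted ✓ (simply typable at P -> R; W, C, E all held)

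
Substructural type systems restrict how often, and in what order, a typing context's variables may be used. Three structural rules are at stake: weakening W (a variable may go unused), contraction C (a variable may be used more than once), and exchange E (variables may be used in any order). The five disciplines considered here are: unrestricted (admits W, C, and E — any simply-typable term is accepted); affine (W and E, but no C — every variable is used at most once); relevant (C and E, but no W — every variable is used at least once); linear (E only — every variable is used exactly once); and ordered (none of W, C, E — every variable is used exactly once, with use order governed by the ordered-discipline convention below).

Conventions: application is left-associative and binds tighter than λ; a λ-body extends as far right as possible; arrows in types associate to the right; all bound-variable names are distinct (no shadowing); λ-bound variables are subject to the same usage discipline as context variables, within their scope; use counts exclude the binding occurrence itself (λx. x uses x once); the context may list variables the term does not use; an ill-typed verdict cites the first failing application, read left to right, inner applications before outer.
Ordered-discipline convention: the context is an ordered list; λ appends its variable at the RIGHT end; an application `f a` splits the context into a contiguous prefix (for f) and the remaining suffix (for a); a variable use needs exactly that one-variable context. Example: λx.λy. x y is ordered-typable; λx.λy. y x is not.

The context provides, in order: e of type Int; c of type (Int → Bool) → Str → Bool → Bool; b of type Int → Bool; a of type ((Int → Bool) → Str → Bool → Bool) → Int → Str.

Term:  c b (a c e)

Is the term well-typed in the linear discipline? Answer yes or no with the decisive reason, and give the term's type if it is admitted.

no — c ×2 used more than once (contraction)
variable uses: e: 1×, c: 2×, b: 1×, a: 1×
order of uses: c, b, a, c, e
typing: well-typed — term : Bool → Bool
per-discipline verdicts: ordered ✗; linear ✗; affine ✗; relevant ✓; unrestricted ✓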